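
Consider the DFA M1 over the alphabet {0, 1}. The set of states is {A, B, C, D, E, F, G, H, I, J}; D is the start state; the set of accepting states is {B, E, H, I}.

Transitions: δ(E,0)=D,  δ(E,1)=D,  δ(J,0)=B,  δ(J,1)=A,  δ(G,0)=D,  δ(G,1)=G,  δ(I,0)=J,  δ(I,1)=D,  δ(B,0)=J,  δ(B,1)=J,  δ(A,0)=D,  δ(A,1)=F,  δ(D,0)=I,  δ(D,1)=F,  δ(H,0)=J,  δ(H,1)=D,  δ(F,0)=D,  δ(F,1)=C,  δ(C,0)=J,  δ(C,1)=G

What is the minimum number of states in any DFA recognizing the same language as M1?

3

First remove the unreachable states {E,H}; 8 states remain.
P0 = {B,I} | {A,C,D,F,G,J}.
On input 0, block {A,C,D,F,G,J} splits into {A,C,F,G} and {D,J}.
The partition is now stable with 3 blocks: {B,I} | {A,C,F,G} | {D,J}.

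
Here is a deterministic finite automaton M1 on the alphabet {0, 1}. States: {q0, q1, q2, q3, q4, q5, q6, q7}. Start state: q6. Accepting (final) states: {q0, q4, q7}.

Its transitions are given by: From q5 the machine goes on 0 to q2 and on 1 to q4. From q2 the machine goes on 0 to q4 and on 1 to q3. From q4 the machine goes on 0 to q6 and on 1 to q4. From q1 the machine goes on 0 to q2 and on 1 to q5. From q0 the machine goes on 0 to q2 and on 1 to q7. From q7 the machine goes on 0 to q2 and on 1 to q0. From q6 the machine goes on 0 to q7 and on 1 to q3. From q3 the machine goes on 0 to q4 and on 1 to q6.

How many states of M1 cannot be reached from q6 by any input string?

2

BFS from q6 reaches {q0, q2, q3, q4, q6, q7}; the 2 state(s) q1, q5 are never visited.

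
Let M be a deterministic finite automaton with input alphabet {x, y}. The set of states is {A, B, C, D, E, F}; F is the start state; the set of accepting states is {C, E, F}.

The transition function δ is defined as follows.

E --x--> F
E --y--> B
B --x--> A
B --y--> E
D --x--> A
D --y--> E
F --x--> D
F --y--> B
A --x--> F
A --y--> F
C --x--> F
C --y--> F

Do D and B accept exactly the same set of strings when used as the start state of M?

Yes

Reachable states from the start: {A,B,D,E,F}. Unreachable: {C} — drop them.
Initial partition by acceptance: {E,F} | {A,B,D}.
Split {E,F} by δ(·,x) → {E} and {F}.
On input x, block {A,B,D} splits into {B,D} and {A}.
No further refinement is possible. Final partition (4 blocks): {E} | {B,D} | {F} | {A}.
D and B lie in the same block of the stable partition, so they are equivalent — no string distinguishes them.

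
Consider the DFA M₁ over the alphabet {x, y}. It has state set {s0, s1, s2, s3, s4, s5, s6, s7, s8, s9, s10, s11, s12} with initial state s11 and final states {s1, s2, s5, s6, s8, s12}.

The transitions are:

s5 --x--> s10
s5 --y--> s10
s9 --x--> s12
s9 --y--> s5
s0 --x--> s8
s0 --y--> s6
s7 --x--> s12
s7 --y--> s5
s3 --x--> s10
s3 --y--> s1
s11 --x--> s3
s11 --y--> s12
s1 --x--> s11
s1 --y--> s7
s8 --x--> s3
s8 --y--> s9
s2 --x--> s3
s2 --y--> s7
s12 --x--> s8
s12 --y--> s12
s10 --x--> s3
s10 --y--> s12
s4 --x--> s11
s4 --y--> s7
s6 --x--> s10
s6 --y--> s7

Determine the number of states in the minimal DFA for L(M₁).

7

Reachable states from the start: {s1,s3,s5,s7,s8,s9,s10,s11,s12}. Unreachable: {s0,s2,s4,s6} — drop them.
Initial partition by acceptance: {s1,s5,s8,s12} | {s3,s7,s9,s10,s11}.
On input x, block {s1,s5,s8,s12} splits into {s1,s5,s8} and {s12}.
Split {s3,s7,s9,s10,s11} by δ(·,x) → {s3,s10,s11} and {s7,s9}.
On input y, block {s1,s5,s8} splits into {s1,s8} and {s5}.
On input y, block {s3,s10,s11} splits into {s10,s11} and {s3}.
On input x, block {s1,s8} splits into {s1} and {s8}.
No further refinement is possible. Final partition (7 blocks): {s1} | {s10,s11} | {s12} | {s7,s9} | {s5} | {s3} | {s8}.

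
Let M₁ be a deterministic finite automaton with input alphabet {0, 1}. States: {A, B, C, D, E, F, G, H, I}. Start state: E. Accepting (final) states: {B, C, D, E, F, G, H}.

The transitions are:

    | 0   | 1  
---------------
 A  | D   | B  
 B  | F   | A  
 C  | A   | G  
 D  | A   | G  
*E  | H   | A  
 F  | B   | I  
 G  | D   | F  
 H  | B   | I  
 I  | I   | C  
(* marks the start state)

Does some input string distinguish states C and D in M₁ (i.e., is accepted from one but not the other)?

No

All states are reachable from the start state.
Start with accepting vs non-accepting: {B,C,D,E,F,G,H} | {A,I}.
Split {B,C,D,E,F,G,H} by δ(·,0) → {B,E,F,G,H} and {C,D}.
Refine {B,E,F,G,H} on symbol 0: members go to different blocks, giving {B,E,F,H} and {G}.
On input 0, block {A,I} splits into {A} and {I}.
On input 1, block {B,E,F,H} splits into {B,E} and {F,H}.
Stable partition: {B,E} | {A} | {C,D} | {G} | {I} | {F,H} — 6 equivalence classes.
C and D lie in the same block of the stable partition, so they are equivalent — no string distinguishes them.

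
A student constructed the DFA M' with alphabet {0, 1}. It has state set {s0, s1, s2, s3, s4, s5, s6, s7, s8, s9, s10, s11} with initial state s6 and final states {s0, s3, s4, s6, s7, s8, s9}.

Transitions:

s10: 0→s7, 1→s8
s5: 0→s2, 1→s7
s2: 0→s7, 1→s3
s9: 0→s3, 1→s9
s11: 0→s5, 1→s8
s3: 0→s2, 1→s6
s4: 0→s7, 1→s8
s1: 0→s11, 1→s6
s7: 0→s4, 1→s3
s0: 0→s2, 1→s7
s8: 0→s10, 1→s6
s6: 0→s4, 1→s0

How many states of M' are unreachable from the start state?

4

BFS from s6 reaches {s0, s2, s3, s4, s6, s7, s8, s10}; the 4 state(s) s1, s5, s9, s11 are never visited.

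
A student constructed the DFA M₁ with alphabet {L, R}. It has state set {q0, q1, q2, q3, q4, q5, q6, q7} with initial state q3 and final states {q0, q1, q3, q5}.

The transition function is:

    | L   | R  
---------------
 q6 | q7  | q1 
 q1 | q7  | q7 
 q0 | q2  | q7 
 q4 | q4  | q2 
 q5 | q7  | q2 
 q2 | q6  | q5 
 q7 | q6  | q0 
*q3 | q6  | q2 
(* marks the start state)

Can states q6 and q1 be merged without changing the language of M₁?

No

Reachable states from the start: {q0,q1,q2,q3,q5,q6,q7}. Unreachable: {q4} — drop them.
Start with accepting vs non-accepting: {q0,q1,q3,q5} | {q2,q6,q7}.
No further refinement is possible. Final partition (2 blocks): {q0,q1,q3,q5} | {q2,q6,q7}.
q6 and q1 end up in different blocks, so they are distinguishable. For instance, the string 'ε' is accepted from only q1.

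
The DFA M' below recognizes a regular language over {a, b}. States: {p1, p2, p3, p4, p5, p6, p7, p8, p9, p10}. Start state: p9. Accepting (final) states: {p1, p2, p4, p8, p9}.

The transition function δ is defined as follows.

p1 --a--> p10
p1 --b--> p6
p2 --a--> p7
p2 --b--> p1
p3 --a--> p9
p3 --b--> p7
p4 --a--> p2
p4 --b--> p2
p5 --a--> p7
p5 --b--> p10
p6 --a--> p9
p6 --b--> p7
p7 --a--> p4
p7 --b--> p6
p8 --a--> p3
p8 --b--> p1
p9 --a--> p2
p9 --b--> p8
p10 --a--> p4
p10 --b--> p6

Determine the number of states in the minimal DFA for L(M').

4

States {p5} cannot be reached from the start state, so discard them.
Start with accepting vs non-accepting: {p1,p2,p4,p8,p9} | {p3,p6,p7,p10}.
On input a, block {p1,p2,p4,p8,p9} splits into {p1,p2,p8} and {p4,p9}.
Refine {p1,p2,p8} on symbol b: members go to different blocks, giving {p2,p8} and {p1}.
The partition is now stable with 4 blocks: {p2,p8} | {p3,p6,p7,p10} | {p4,p9} | {p1}.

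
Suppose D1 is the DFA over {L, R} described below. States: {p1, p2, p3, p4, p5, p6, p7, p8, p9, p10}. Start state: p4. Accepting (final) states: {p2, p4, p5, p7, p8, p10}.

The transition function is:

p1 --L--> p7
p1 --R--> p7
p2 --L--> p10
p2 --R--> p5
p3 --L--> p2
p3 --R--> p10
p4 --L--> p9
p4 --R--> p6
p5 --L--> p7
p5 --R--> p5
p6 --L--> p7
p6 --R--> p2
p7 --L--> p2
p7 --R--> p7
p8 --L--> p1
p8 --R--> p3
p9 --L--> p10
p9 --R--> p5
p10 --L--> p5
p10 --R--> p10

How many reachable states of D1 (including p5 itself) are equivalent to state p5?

First remove the unreachable states {p1,p3,p8}; 7 states remain.
Start with accepting vs non-accepting: {p2,p4,p5,p7,p10} | {p6,p9}.
Split {p2,p4,p5,p7,p10} by δ(·,L) → {p2,p5,p7,p10} and {p4}.
Stable partition: {p2,p5,p7,p10} | {p6,p9} | {p4} — 3 equivalence classes.
The equivalence class containing p5 is {p2,p5,p7,p10}, of size 4.

4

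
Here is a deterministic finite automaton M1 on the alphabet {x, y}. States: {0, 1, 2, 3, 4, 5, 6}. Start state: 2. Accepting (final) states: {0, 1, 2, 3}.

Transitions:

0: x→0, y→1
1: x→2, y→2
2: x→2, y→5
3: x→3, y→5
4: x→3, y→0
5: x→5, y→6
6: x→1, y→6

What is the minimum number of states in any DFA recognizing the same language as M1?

4

Reachable states from the start: {1,2,5,6}. Unreachable: {0,3,4} — drop them.
P0 = {1,2} | {5,6}.
Split {1,2} by δ(·,y) → {1} and {2}.
On input x, block {5,6} splits into {5} and {6}.
Stable partition: {1} | {5} | {2} | {6} — 4 equivalence classes.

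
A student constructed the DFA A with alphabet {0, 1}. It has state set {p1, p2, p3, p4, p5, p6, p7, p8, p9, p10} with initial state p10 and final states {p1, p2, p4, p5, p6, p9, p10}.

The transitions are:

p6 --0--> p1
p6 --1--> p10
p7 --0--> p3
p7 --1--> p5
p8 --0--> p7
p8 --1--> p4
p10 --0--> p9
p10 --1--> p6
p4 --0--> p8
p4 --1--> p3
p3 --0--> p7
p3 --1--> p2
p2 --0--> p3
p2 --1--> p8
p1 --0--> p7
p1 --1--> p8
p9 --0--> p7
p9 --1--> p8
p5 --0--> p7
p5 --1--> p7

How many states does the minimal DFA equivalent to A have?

3

All states are reachable from the start state.
Start with accepting vs non-accepting: {p1,p2,p4,p5,p6,p9,p10} | {p3,p7,p8}.
Refine {p1,p2,p4,p5,p6,p9,p10} on symbol 0: members go to different blocks, giving {p1,p2,p4,p5,p9} and {p6,p10}.
The partition is now stable with 3 blocks: {p1,p2,p4,p5,p9} | {p3,p7,p8} | {p6,p10}.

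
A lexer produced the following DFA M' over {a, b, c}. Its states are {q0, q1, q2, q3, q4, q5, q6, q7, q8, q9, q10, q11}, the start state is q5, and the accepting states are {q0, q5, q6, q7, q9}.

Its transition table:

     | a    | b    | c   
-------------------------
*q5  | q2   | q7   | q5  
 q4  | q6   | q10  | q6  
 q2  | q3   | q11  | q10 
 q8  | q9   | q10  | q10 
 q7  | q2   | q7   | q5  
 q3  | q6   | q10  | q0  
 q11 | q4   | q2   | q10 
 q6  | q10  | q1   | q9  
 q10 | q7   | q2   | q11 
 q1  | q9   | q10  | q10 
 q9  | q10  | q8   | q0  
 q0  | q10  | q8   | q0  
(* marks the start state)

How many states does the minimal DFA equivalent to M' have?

6

All states are reachable from the start state.
Start with accepting vs non-accepting: {q0,q5,q6,q7,q9} | {q1,q2,q3,q4,q8,q10,q11}.
On input b, block {q0,q5,q6,q7,q9} splits into {q0,q6,q9} and {q5,q7}.
Split {q1,q2,q3,q4,q8,q10,q11} by δ(·,a) → {q1,q3,q4,q8} and {q2,q11} and {q10}.
Split {q1,q3,q4,q8} by δ(·,c) → {q1,q8} and {q3,q4}.
The partition is now stable with 6 blocks: {q0,q6,q9} | {q1,q8} | {q5,q7} | {q2,q11} | {q10} | {q3,q4}.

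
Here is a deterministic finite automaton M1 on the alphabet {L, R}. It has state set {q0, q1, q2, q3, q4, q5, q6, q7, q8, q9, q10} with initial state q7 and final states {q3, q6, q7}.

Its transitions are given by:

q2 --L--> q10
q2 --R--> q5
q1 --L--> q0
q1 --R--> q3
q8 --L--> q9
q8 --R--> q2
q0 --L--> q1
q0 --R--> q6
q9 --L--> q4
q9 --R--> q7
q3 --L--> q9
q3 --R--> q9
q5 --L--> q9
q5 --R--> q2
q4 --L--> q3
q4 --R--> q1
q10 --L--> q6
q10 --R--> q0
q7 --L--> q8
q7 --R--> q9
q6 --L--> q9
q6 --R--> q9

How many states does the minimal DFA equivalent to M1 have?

All states are reachable from the start state.
P0 = {q3,q6,q7} | {q0,q1,q2,q4,q5,q8,q9,q10}.
Refine {q0,q1,q2,q4,q5,q8,q9,q10} on symbol L: members go to different blocks, giving {q0,q1,q2,q5,q8,q9} and {q4,q10}.
Split {q0,q1,q2,q5,q8,q9} by δ(·,L) → {q0,q1,q5,q8} and {q2,q9}.
On input L, block {q3,q6,q7} splits into {q3,q6} and {q7}.
Split {q0,q1,q5,q8} by δ(·,L) → {q0,q1} and {q5,q8}.
On input R, block {q2,q9} splits into {q2} and {q9}.
The partition is now stable with 7 blocks: {q3,q6} | {q0,q1} | {q4,q10} | {q2} | {q7} | {q5,q8} | {q9}.

7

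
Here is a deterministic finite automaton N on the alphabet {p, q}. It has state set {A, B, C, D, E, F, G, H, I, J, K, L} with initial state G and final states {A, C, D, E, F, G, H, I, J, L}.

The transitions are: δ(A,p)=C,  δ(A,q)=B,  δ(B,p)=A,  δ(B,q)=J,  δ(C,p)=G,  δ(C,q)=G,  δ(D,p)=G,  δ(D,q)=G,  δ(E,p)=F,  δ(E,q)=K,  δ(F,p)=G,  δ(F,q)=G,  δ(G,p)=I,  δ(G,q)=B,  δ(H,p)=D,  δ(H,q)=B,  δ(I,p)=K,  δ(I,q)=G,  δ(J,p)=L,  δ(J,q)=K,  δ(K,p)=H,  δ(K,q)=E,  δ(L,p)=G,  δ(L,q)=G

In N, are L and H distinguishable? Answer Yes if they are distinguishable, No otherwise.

P0 = {A,C,D,E,F,G,H,I,J,L} | {B,K}.
On input p, block {A,C,D,E,F,G,H,I,J,L} splits into {A,C,D,E,F,G,H,J,L} and {I}.
On input p, block {A,C,D,E,F,G,H,J,L} splits into {A,C,D,E,F,H,J,L} and {G}.
On input p, block {A,C,D,E,F,H,J,L} splits into {A,E,H,J} and {C,D,F,L}.
No further refinement is possible. Final partition (5 blocks): {A,E,H,J} | {B,K} | {I} | {G} | {C,D,F,L}.
L and H end up in different blocks, so they are distinguishable. For instance, the string 'q' is accepted from only L.

Yes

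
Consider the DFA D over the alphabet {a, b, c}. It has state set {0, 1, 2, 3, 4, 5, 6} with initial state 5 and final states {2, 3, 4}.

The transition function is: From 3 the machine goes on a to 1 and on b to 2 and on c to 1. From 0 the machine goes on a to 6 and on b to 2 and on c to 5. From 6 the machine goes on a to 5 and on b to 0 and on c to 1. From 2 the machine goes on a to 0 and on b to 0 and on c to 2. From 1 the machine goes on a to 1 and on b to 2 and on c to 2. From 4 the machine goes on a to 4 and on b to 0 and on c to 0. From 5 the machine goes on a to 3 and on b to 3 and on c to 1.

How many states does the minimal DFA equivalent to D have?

States {4} cannot be reached from the start state, so discard them.
Initial partition by acceptance: {2,3} | {0,1,5,6}.
Refine {2,3} on symbol b: members go to different blocks, giving {2} and {3}.
On input a, block {0,1,5,6} splits into {0,1,6} and {5}.
On input a, block {0,1,6} splits into {0,1} and {6}.
Split {0,1} by δ(·,a) → {0} and {1}.
Stable partition: {2} | {0} | {3} | {5} | {6} | {1} — 6 equivalence classes.

6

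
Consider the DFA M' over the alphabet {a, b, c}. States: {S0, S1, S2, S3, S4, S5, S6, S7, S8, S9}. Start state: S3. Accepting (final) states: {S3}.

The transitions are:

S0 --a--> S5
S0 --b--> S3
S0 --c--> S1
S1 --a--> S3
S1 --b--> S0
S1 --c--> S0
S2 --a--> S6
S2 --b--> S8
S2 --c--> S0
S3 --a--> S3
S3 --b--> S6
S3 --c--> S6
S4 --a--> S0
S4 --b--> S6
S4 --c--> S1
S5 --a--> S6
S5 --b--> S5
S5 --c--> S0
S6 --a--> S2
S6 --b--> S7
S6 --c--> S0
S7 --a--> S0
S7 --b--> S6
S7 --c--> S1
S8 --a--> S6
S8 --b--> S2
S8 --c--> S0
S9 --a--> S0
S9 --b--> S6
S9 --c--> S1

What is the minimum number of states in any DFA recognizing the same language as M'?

Reachable states from the start: {S0,S1,S2,S3,S5,S6,S7,S8}. Unreachable: {S4,S9} — drop them.
Start with accepting vs non-accepting: {S3} | {S0,S1,S2,S5,S6,S7,S8}.
Split {S0,S1,S2,S5,S6,S7,S8} by δ(·,a) → {S0,S2,S5,S6,S7,S8} and {S1}.
Split {S0,S2,S5,S6,S7,S8} by δ(·,b) → {S2,S5,S6,S7,S8} and {S0}.
On input a, block {S2,S5,S6,S7,S8} splits into {S2,S5,S6,S8} and {S7}.
Refine {S2,S5,S6,S8} on symbol b: members go to different blocks, giving {S2,S5,S8} and {S6}.
The partition is now stable with 6 blocks: {S3} | {S2,S5,S8} | {S1} | {S0} | {S7} | {S6}.

6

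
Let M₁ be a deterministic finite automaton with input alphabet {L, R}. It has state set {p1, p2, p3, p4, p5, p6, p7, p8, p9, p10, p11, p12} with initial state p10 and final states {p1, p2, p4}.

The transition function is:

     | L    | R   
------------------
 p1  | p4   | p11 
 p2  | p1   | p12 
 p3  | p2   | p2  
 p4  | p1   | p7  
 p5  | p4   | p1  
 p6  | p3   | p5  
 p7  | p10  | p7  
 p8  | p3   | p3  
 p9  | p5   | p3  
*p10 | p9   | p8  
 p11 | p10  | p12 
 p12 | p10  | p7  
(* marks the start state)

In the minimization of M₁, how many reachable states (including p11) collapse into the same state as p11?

3

Reachable states from the start: {p1,p2,p3,p4,p5,p7,p8,p9,p10,p11,p12}. Unreachable: {p6} — drop them.
Initial partition by acceptance: {p1,p2,p4} | {p3,p5,p7,p8,p9,p10,p11,p12}.
Split {p3,p5,p7,p8,p9,p10,p11,p12} by δ(·,L) → {p7,p8,p9,p10,p11,p12} and {p3,p5}.
On input L, block {p7,p8,p9,p10,p11,p12} splits into {p7,p10,p11,p12} and {p8,p9}.
On input L, block {p7,p10,p11,p12} splits into {p7,p11,p12} and {p10}.
The partition is now stable with 5 blocks: {p1,p2,p4} | {p7,p11,p12} | {p3,p5} | {p8,p9} | {p10}.
State p11 belongs to the block {p7,p11,p12}, which has 3 states.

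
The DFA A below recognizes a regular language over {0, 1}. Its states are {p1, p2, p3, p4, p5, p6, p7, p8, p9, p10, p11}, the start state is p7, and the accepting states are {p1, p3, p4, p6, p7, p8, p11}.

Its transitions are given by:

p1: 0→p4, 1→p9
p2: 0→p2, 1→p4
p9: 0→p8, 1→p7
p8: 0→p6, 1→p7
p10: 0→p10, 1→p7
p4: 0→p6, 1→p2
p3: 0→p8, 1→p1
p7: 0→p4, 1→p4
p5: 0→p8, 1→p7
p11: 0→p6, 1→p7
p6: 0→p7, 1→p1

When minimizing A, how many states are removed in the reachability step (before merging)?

4

No path from p7 leads to p3, p5, p10, p11; the other 7 states are all reachable.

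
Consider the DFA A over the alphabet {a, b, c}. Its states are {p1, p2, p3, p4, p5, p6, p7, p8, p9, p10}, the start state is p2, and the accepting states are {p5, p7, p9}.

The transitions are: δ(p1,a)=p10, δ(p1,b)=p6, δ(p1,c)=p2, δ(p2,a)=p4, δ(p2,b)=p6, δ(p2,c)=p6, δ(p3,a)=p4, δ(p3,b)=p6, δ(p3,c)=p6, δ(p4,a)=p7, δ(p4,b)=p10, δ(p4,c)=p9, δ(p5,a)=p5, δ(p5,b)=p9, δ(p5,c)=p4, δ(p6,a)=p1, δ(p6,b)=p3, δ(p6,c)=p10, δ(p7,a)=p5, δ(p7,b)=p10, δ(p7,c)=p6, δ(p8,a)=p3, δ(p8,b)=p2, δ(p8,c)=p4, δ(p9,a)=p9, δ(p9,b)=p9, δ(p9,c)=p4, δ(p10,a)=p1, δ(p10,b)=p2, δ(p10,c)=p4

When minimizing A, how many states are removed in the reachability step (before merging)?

1

No path from p2 leads to p8; the other 9 states are all reachable.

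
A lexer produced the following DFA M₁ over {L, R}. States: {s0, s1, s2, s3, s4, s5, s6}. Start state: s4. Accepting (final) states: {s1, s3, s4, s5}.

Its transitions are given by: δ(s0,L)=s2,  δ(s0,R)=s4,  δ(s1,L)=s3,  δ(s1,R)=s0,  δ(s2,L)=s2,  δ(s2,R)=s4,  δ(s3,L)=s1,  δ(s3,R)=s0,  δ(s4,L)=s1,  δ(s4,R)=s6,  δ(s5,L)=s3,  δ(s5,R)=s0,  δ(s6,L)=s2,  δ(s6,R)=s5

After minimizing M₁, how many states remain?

All states are reachable from the start state.
Start with accepting vs non-accepting: {s1,s3,s4,s5} | {s0,s2,s6}.
Stable partition: {s1,s3,s4,s5} | {s0,s2,s6} — 2 equivalence classes.

2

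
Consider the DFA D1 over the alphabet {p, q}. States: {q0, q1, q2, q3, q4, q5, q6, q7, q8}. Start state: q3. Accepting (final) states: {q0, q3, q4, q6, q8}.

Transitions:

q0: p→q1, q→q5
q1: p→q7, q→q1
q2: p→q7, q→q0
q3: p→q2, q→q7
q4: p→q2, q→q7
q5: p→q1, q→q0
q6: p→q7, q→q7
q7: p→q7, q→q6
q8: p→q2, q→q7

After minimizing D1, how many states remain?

7

States {q4,q8} cannot be reached from the start state, so discard them.
Start with accepting vs non-accepting: {q0,q3,q6} | {q1,q2,q5,q7}.
Refine {q1,q2,q5,q7} on symbol q: members go to different blocks, giving {q2,q5,q7} and {q1}.
Split {q0,q3,q6} by δ(·,p) → {q3,q6} and {q0}.
On input p, block {q2,q5,q7} splits into {q2,q7} and {q5}.
Refine {q2,q7} on symbol q: members go to different blocks, giving {q2} and {q7}.
Split {q3,q6} by δ(·,p) → {q3} and {q6}.
Stable partition: {q3} | {q2} | {q1} | {q0} | {q5} | {q7} | {q6} — 7 equivalence classes.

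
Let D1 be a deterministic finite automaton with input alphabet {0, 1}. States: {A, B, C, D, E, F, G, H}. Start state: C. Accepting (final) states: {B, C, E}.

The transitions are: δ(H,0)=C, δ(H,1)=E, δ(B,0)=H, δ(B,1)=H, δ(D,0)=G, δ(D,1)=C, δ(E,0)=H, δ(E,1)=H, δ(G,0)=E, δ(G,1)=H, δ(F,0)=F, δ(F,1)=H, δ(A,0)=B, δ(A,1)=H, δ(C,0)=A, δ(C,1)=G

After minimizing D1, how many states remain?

4

States {D,F} cannot be reached from the start state, so discard them.
Initial partition by acceptance: {B,C,E} | {A,G,H}.
Split {A,G,H} by δ(·,1) → {A,G} and {H}.
Split {B,C,E} by δ(·,0) → {B,E} and {C}.
No further refinement is possible. Final partition (4 blocks): {B,E} | {A,G} | {H} | {C}.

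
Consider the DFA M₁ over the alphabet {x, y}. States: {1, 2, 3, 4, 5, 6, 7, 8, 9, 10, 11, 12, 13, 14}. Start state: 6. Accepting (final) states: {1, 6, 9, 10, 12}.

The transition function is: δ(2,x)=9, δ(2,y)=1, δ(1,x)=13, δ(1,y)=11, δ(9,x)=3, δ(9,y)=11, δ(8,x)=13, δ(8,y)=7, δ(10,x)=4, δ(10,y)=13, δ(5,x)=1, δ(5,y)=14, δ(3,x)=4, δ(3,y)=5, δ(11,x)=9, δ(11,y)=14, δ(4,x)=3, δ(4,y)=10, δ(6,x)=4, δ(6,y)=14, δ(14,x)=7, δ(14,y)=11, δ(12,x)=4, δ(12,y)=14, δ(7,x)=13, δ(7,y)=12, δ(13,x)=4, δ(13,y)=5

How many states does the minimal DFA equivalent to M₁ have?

Reachable states from the start: {1,3,4,5,6,7,9,10,11,12,13,14}. Unreachable: {2,8} — drop them.
P0 = {1,6,9,10,12} | {3,4,5,7,11,13,14}.
On input x, block {3,4,5,7,11,13,14} splits into {3,4,7,13,14} and {5,11}.
Refine {1,6,9,10,12} on symbol y: members go to different blocks, giving {6,10,12} and {1,9}.
On input y, block {3,4,7,13,14} splits into {3,13,14} and {4,7}.
Stable partition: {6,10,12} | {3,13,14} | {5,11} | {1,9} | {4,7} — 5 equivalence classes.

5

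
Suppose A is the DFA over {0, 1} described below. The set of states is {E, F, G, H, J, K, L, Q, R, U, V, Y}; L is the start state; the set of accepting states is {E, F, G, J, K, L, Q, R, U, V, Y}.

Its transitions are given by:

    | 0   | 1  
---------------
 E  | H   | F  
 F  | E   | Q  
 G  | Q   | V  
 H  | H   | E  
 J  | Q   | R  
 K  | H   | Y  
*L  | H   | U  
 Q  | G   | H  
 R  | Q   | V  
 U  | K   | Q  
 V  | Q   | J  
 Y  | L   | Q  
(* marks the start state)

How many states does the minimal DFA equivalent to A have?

5

P0 = {E,F,G,J,K,L,Q,R,U,V,Y} | {H}.
Refine {E,F,G,J,K,L,Q,R,U,V,Y} on symbol 0: members go to different blocks, giving {F,G,J,Q,R,U,V,Y} and {E,K,L}.
On input 0, block {F,G,J,Q,R,U,V,Y} splits into {G,J,Q,R,V} and {F,U,Y}.
On input 1, block {G,J,Q,R,V} splits into {G,J,R,V} and {Q}.
Stable partition: {G,J,R,V} | {H} | {E,K,L} | {F,U,Y} | {Q} — 5 equivalence classes.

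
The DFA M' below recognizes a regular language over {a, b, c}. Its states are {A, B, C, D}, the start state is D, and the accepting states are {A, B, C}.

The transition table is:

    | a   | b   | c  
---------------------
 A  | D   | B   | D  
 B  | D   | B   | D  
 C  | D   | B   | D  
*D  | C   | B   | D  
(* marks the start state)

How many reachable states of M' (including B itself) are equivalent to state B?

First remove the unreachable states {A}; 3 states remain.
Start with accepting vs non-accepting: {B,C} | {D}.
Stable partition: {B,C} | {D} — 2 equivalence classes.
State B belongs to the block {B,C}, which has 2 states.

2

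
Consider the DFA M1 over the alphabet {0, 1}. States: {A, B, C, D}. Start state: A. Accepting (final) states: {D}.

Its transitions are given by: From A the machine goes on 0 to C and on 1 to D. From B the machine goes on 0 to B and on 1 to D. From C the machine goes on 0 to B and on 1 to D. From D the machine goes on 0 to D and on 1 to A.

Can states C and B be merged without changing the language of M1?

Yes

All states are reachable from the start state.
Initial partition by acceptance: {D} | {A,B,C}.
The partition is now stable with 2 blocks: {D} | {A,B,C}.
C and B lie in the same block of the stable partition, so they are equivalent — no string distinguishes them.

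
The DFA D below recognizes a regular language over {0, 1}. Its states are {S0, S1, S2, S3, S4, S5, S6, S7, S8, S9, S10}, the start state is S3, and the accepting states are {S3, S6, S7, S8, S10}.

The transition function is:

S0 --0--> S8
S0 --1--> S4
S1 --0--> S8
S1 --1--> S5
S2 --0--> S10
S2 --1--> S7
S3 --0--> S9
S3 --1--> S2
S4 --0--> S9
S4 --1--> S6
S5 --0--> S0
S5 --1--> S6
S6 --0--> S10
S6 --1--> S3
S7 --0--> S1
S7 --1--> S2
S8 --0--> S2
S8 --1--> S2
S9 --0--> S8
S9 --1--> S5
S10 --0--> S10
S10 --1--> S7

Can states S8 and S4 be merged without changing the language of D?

Every state is reachable, so we keep all 11.
P0 = {S3,S6,S7,S8,S10} | {S0,S1,S2,S4,S5,S9}.
Refine {S3,S6,S7,S8,S10} on symbol 0: members go to different blocks, giving {S3,S7,S8} and {S6,S10}.
Refine {S0,S1,S2,S4,S5,S9} on symbol 0: members go to different blocks, giving {S0,S1,S9} and {S4,S5} and {S2}.
On input 0, block {S3,S7,S8} splits into {S3,S7} and {S8}.
No further refinement is possible. Final partition (6 blocks): {S3,S7} | {S0,S1,S9} | {S6,S10} | {S4,S5} | {S2} | {S8}.
S8 and S4 end up in different blocks, so they are distinguishable. For instance, the string 'ε' is accepted from only S8.

No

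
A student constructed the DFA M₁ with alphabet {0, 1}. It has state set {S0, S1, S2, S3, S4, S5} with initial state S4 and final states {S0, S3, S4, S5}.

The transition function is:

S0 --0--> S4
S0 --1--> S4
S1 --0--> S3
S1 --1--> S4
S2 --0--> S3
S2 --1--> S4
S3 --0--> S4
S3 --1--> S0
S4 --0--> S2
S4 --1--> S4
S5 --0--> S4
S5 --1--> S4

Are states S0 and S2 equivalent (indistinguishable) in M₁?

First remove the unreachable states {S1,S5}; 4 states remain.
Start with accepting vs non-accepting: {S0,S3,S4} | {S2}.
On input 0, block {S0,S3,S4} splits into {S0,S3} and {S4}.
Split {S0,S3} by δ(·,1) → {S0} and {S3}.
The partition is now stable with 4 blocks: {S0} | {S2} | {S4} | {S3}.
S0 and S2 end up in different blocks, so they are distinguishable. For instance, the string 'ε' is accepted from only S0.

No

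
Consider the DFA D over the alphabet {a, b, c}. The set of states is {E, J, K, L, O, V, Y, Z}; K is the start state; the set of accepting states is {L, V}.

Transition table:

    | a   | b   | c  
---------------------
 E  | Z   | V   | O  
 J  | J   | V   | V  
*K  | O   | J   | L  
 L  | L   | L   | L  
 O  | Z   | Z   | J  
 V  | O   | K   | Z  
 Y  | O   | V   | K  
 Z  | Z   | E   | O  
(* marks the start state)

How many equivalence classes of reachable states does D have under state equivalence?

7

Reachable states from the start: {E,J,K,L,O,V,Z}. Unreachable: {Y} — drop them.
Start with accepting vs non-accepting: {L,V} | {E,J,K,O,Z}.
Split {L,V} by δ(·,a) → {L} and {V}.
Split {E,J,K,O,Z} by δ(·,b) → {K,O,Z} and {E,J}.
Refine {K,O,Z} on symbol b: members go to different blocks, giving {K,Z} and {O}.
On input a, block {K,Z} splits into {K} and {Z}.
Refine {E,J} on symbol a: members go to different blocks, giving {E} and {J}.
No further refinement is possible. Final partition (7 blocks): {L} | {K} | {V} | {E} | {O} | {Z} | {J}.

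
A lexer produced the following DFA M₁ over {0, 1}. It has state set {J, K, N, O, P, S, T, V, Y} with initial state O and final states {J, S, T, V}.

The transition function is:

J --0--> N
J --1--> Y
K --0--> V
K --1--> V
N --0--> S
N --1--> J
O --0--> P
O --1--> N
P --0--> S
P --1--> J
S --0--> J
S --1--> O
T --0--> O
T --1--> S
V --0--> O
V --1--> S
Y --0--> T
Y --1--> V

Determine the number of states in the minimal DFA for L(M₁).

6

States {K} cannot be reached from the start state, so discard them.
P0 = {J,S,T,V} | {N,O,P,Y}.
Refine {J,S,T,V} on symbol 0: members go to different blocks, giving {J,T,V} and {S}.
Split {J,T,V} by δ(·,1) → {T,V} and {J}.
Split {N,O,P,Y} by δ(·,0) → {N,P} and {Y} and {O}.
The partition is now stable with 6 blocks: {T,V} | {N,P} | {S} | {J} | {Y} | {O}.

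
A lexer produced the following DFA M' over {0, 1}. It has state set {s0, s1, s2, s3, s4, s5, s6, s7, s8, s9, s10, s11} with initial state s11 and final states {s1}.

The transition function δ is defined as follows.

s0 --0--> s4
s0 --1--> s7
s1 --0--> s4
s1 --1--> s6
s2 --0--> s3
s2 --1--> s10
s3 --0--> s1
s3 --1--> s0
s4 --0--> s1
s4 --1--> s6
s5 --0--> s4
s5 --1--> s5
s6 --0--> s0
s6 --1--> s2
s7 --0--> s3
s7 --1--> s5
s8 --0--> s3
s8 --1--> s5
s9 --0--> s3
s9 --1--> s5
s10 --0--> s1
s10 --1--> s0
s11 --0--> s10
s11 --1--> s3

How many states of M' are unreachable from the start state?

BFS from s11 reaches {s0, s1, s2, s3, s4, s5, s6, s7, s10, s11}; the 2 state(s) s8, s9 are never visited.

2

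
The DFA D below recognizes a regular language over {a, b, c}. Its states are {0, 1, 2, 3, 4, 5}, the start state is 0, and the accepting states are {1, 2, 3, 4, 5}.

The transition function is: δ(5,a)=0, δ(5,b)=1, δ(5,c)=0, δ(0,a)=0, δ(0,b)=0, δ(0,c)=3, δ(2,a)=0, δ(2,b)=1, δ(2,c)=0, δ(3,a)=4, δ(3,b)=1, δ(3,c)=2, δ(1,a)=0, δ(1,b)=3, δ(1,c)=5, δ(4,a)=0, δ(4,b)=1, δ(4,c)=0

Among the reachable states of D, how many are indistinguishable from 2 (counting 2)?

Every state is reachable, so we keep all 6.
Start with accepting vs non-accepting: {1,2,3,4,5} | {0}.
On input a, block {1,2,3,4,5} splits into {1,2,4,5} and {3}.
Refine {1,2,4,5} on symbol b: members go to different blocks, giving {2,4,5} and {1}.
The partition is now stable with 4 blocks: {2,4,5} | {0} | {3} | {1}.
State 2 belongs to the block {2,4,5}, which has 3 states.

3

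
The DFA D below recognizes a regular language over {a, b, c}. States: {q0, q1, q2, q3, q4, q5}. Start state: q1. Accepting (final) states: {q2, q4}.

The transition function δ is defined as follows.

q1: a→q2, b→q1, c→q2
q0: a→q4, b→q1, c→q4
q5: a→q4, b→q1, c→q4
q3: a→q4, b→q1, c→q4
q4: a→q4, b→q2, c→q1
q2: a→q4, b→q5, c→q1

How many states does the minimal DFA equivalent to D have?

Reachable states from the start: {q1,q2,q4,q5}. Unreachable: {q0,q3} — drop them.
Initial partition by acceptance: {q2,q4} | {q1,q5}.
Split {q2,q4} by δ(·,b) → {q2} and {q4}.
On input a, block {q1,q5} splits into {q1} and {q5}.
The partition is now stable with 4 blocks: {q2} | {q1} | {q4} | {q5}.

4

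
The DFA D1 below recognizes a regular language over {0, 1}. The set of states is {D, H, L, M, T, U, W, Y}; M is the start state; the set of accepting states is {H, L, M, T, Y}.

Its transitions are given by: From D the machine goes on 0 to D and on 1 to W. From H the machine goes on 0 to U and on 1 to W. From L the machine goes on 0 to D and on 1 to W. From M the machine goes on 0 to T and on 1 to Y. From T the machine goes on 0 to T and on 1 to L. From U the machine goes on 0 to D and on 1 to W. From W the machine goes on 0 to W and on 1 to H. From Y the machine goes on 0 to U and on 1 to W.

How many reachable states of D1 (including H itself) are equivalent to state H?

All states are reachable from the start state.
Start with accepting vs non-accepting: {H,L,M,T,Y} | {D,U,W}.
Refine {H,L,M,T,Y} on symbol 0: members go to different blocks, giving {H,L,Y} and {M,T}.
Refine {D,U,W} on symbol 1: members go to different blocks, giving {D,U} and {W}.
No further refinement is possible. Final partition (4 blocks): {H,L,Y} | {D,U} | {M,T} | {W}.
State H belongs to the block {H,L,Y}, which has 3 states.

3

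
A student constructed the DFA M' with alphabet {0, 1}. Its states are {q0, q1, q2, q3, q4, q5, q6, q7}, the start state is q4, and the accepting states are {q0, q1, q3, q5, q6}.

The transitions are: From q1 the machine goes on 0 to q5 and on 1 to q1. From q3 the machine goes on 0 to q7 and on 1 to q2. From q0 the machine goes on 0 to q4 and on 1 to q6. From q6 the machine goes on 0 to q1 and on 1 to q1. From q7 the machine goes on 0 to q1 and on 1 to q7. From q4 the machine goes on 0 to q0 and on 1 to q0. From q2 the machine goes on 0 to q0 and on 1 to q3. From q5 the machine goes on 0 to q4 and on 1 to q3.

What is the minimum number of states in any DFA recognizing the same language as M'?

Every state is reachable, so we keep all 8.
Initial partition by acceptance: {q0,q1,q3,q5,q6} | {q2,q4,q7}.
Refine {q0,q1,q3,q5,q6} on symbol 0: members go to different blocks, giving {q0,q3,q5} and {q1,q6}.
Refine {q0,q3,q5} on symbol 1: members go to different blocks, giving {q0} and {q3} and {q5}.
Refine {q2,q4,q7} on symbol 0: members go to different blocks, giving {q2,q4} and {q7}.
Split {q2,q4} by δ(·,1) → {q2} and {q4}.
Split {q1,q6} by δ(·,0) → {q1} and {q6}.
The partition is now stable with 8 blocks: {q0} | {q2} | {q1} | {q3} | {q5} | {q7} | {q4} | {q6}.

8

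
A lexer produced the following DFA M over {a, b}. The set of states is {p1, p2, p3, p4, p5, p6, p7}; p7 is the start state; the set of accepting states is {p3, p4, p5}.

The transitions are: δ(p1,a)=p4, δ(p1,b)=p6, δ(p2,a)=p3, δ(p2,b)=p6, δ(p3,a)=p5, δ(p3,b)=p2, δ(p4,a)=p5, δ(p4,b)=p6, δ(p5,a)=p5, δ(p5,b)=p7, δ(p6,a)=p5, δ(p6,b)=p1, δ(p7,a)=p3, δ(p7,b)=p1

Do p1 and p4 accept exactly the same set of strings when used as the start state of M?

No

Every state is reachable, so we keep all 7.
Start with accepting vs non-accepting: {p3,p4,p5} | {p1,p2,p6,p7}.
No further refinement is possible. Final partition (2 blocks): {p3,p4,p5} | {p1,p2,p6,p7}.
p1 and p4 end up in different blocks, so they are distinguishable. For instance, the string 'ε' is accepted from only p4.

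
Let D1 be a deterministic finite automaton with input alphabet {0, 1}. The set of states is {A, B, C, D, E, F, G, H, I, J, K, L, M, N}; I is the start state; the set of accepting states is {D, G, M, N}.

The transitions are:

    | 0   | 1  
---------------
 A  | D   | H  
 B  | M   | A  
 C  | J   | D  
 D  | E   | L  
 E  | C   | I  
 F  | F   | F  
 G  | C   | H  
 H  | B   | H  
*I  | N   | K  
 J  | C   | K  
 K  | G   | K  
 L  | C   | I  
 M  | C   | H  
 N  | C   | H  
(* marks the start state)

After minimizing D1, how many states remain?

8

States {F} cannot be reached from the start state, so discard them.
Initial partition by acceptance: {D,G,M,N} | {A,B,C,E,H,I,J,K,L}.
Refine {A,B,C,E,H,I,J,K,L} on symbol 0: members go to different blocks, giving {C,E,H,J,L} and {A,B,I,K}.
Split {C,E,H,J,L} by δ(·,0) → {C,E,J,L} and {H}.
Refine {D,G,M,N} on symbol 1: members go to different blocks, giving {G,M,N} and {D}.
Refine {C,E,J,L} on symbol 1: members go to different blocks, giving {E,J,L} and {C}.
Refine {A,B,I,K} on symbol 0: members go to different blocks, giving {B,I,K} and {A}.
Split {B,I,K} by δ(·,1) → {I,K} and {B}.
The partition is now stable with 8 blocks: {G,M,N} | {E,J,L} | {I,K} | {H} | {D} | {C} | {A} | {B}.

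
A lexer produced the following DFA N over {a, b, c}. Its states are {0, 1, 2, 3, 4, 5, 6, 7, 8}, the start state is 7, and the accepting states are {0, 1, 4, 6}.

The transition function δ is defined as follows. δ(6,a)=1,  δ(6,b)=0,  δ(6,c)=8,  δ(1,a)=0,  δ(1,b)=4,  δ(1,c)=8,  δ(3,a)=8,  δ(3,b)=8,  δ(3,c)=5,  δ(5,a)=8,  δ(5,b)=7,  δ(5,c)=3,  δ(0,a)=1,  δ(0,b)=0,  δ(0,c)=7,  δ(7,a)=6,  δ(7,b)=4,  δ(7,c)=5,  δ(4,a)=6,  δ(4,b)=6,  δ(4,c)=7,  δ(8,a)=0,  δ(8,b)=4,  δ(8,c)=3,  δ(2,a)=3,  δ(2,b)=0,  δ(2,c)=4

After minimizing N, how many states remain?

States {2} cannot be reached from the start state, so discard them.
Start with accepting vs non-accepting: {0,1,4,6} | {3,5,7,8}.
Split {3,5,7,8} by δ(·,a) → {3,5} and {7,8}.
No further refinement is possible. Final partition (3 blocks): {0,1,4,6} | {3,5} | {7,8}.

3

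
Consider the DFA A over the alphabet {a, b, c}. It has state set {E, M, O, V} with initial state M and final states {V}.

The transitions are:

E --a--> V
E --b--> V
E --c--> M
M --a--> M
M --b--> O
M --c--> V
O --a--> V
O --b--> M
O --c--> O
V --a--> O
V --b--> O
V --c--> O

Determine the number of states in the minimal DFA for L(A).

3

States {E} cannot be reached from the start state, so discard them.
Start with accepting vs non-accepting: {V} | {M,O}.
Refine {M,O} on symbol a: members go to different blocks, giving {O} and {M}.
Stable partition: {V} | {O} | {M} — 3 equivalence classes.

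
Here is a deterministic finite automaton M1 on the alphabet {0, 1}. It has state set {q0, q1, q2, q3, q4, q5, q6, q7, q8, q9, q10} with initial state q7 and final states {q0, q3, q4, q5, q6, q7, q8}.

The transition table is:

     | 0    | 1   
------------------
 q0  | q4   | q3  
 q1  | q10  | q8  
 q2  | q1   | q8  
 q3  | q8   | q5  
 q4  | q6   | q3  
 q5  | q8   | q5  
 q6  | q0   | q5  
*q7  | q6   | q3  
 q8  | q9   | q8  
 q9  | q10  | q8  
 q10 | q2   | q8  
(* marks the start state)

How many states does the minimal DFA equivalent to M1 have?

4

Every state is reachable, so we keep all 11.
P0 = {q0,q3,q4,q5,q6,q7,q8} | {q1,q2,q9,q10}.
Refine {q0,q3,q4,q5,q6,q7,q8} on symbol 0: members go to different blocks, giving {q0,q3,q4,q5,q6,q7} and {q8}.
Split {q0,q3,q4,q5,q6,q7} by δ(·,0) → {q0,q4,q6,q7} and {q3,q5}.
Stable partition: {q0,q4,q6,q7} | {q1,q2,q9,q10} | {q8} | {q3,q5} — 4 equivalence classes.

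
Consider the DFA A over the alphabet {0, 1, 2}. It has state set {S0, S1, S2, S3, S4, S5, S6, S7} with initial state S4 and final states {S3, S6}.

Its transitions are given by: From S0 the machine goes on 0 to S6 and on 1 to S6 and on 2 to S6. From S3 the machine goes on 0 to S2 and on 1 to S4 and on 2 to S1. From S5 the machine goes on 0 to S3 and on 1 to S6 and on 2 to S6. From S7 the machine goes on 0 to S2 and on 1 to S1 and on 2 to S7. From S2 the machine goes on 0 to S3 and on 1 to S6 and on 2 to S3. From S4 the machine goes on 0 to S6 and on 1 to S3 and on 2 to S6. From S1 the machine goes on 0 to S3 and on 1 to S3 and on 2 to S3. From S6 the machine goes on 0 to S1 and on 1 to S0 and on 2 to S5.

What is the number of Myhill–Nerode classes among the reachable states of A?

States {S7} cannot be reached from the start state, so discard them.
Initial partition by acceptance: {S3,S6} | {S0,S1,S2,S4,S5}.
Stable partition: {S3,S6} | {S0,S1,S2,S4,S5} — 2 equivalence classes.

2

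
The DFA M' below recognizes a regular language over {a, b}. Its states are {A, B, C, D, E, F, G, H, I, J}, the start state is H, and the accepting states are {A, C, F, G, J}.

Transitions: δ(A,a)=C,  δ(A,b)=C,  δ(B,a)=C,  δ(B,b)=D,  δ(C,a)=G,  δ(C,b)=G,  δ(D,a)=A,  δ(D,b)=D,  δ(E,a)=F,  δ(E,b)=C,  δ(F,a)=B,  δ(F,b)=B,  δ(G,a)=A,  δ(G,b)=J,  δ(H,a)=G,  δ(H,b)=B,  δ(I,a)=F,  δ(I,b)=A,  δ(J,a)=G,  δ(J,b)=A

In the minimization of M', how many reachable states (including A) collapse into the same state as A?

First remove the unreachable states {E,F,I}; 7 states remain.
Initial partition by acceptance: {A,C,G,J} | {B,D,H}.
No further refinement is possible. Final partition (2 blocks): {A,C,G,J} | {B,D,H}.
The equivalence class containing A is {A,C,G,J}, of size 4.

4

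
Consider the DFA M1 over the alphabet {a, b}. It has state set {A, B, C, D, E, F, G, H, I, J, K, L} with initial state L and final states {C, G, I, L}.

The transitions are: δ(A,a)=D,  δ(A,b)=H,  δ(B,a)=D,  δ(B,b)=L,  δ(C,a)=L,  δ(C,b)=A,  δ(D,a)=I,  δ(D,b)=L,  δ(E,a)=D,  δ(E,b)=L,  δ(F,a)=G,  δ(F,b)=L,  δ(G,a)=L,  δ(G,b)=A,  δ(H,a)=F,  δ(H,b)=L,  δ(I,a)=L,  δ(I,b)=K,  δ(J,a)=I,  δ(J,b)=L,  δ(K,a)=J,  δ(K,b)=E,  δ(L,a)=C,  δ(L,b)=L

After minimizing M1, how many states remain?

5

First remove the unreachable states {B}; 11 states remain.
P0 = {C,G,I,L} | {A,D,E,F,H,J,K}.
Split {C,G,I,L} by δ(·,b) → {C,G,I} and {L}.
On input a, block {A,D,E,F,H,J,K} splits into {A,E,H,K} and {D,F,J}.
On input b, block {A,E,H,K} splits into {A,K} and {E,H}.
No further refinement is possible. Final partition (5 blocks): {C,G,I} | {A,K} | {L} | {D,F,J} | {E,H}.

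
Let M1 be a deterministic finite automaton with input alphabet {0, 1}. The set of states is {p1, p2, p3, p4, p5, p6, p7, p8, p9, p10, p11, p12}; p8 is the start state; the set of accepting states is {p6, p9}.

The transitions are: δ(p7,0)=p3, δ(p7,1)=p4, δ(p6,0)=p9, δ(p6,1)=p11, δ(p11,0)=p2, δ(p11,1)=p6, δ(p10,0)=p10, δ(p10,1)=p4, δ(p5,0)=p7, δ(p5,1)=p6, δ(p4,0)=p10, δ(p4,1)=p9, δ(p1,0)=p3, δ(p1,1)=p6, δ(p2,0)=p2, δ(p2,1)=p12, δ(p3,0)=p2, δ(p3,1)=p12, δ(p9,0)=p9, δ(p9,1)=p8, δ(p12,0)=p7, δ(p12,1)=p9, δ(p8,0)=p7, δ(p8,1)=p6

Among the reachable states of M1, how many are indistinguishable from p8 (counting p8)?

4

Reachable states from the start: {p2,p3,p4,p6,p7,p8,p9,p10,p11,p12}. Unreachable: {p1,p5} — drop them.
Initial partition by acceptance: {p6,p9} | {p2,p3,p4,p7,p8,p10,p11,p12}.
On input 1, block {p2,p3,p4,p7,p8,p10,p11,p12} splits into {p2,p3,p7,p10} and {p4,p8,p11,p12}.
The partition is now stable with 3 blocks: {p6,p9} | {p2,p3,p7,p10} | {p4,p8,p11,p12}.
The equivalence class containing p8 is {p4,p8,p11,p12}, of size 4.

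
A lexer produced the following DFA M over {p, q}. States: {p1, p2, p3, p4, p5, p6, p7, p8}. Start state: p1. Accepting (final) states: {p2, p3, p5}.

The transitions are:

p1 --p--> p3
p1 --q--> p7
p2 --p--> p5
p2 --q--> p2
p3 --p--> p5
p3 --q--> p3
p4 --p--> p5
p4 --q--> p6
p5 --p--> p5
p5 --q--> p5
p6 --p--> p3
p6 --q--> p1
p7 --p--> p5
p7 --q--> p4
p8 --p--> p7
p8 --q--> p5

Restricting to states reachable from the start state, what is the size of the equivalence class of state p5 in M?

2

Reachable states from the start: {p1,p3,p4,p5,p6,p7}. Unreachable: {p2,p8} — drop them.
P0 = {p3,p5} | {p1,p4,p6,p7}.
Stable partition: {p3,p5} | {p1,p4,p6,p7} — 2 equivalence classes.
The equivalence class containing p5 is {p3,p5}, of size 2.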